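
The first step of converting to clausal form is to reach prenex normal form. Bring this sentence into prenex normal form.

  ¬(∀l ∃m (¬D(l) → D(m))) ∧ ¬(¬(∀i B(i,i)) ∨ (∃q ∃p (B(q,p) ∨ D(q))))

∃l ∀m ∀i ∀q ∀p (¬D(l) ∧ ¬D(m) ∧ B(i,i) ∧ ¬B(q,p) ∧ ¬D(q))

Rewrite implications/biconditionals: A → B as ¬A ∨ B.
  ¬(∀l ∃m (¬¬D(l) ∨ D(m))) ∧ ¬(¬(∀i B(i,i)) ∨ (∃q ∃p (B(q,p) ∨ D(q))))
Drive negations inward (¬∀x A ≡ ∃x ¬A, ¬∃x A ≡ ∀x ¬A, De Morgan for ∧/∨):
  (∃l ∀m (¬D(l) ∧ ¬D(m))) ∧ (∀i B(i,i)) ∧ (∀q ∀p (¬B(q,p) ∧ ¬D(q)))
All bound variables are already distinct, so no renaming is needed.
Finally move all quantifiers to the prefix:
  ∃l ∀m ∀i ∀q ∀p (¬D(l) ∧ ¬D(m) ∧ B(i,i) ∧ ¬B(q,p) ∧ ¬D(q))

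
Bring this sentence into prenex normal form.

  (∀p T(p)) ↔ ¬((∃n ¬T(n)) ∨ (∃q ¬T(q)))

Rewrite implications/biconditionals: A → B as ¬A ∨ B; A ↔ B as (¬A ∨ B) ∧ (¬B ∨ A).
  (¬(∀p T(p)) ∨ ¬((∃n ¬T(n)) ∨ (∃q ¬T(q)))) ∧ (¬¬((∃n ¬T(n)) ∨ (∃q ¬T(q))) ∨ (∀p T(p)))
Drive negations inward (¬∀x A ≡ ∃x ¬A, ¬∃x A ≡ ∀x ¬A, De Morgan for ∧/∨):
  ((∃p ¬T(p)) ∨ (∀n T(n)) ∧ (∀q T(q))) ∧ ((∃n ¬T(n)) ∨ (∃q ¬T(q)) ∨ (∀p T(p)))
Rename bound variables to avoid capture: n↦x, q↦r, p↦x1.
  ((∃p ¬T(p)) ∨ (∀n T(n)) ∧ (∀q T(q))) ∧ ((∃x ¬T(x)) ∨ (∃r ¬T(r)) ∨ (∀x1 T(x1)))
Pull the quantifiers to the front (each side's bound variable is not free in the other side):
  ∃p ∀n ∀q ∃x ∃r ∀x1 ((¬T(p) ∨ T(n) ∧ T(q)) ∧ (¬T(x) ∨ ¬T(r) ∨ T(x1)))

∃p ∀n ∀q ∃x ∃r ∀x1 ((¬T(p) ∨ T(n) ∧ T(q)) ∧ (¬T(x) ∨ ¬T(r) ∨ T(x1)))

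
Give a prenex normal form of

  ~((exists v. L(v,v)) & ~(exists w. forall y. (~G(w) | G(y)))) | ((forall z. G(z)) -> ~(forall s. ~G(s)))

First replace A → B with ¬A ∨ B.
  ~((exists v. L(v,v)) & ~(exists w. forall y. (~G(w) | G(y)))) | ~(forall z. G(z)) | ~(forall s. ~G(s))
Drive negations inward (¬∀x A ≡ ∃x ¬A, ¬∃x A ≡ ∀x ¬A, De Morgan for ∧/∨):
  (forall v. ~L(v,v)) | (exists w. forall y. (~G(w) | G(y))) | (exists z. ~G(z)) | (exists s. G(s))
All bound variables are already distinct, so no renaming is needed.
Extract every quantifier outward, since the variables are now distinct and don't occur free across branches:
  forall v. exists w. forall y. exists z. exists s. (~L(v,v) | ~G(w) | G(y) | ~G(z) | G(s))

forall v. exists w. forall y. exists z. exists s. (~L(v,v) | ~G(w) | G(y) | ~G(z) | G(s))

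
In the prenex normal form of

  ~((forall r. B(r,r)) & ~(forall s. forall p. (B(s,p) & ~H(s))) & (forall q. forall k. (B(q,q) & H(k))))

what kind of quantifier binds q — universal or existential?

Push ¬ through the quantifiers and connectives to reach negation normal form:
  (exists r. ~B(r,r)) | (forall s. forall p. (B(s,p) & ~H(s))) | (exists q. exists k. (~B(q,q) | ~H(k)))
All bound variables are already distinct, so no renaming is needed.
Finally move all quantifiers to the prefix:
  exists r. forall s. forall p. exists q. exists k. (~B(r,r) | B(s,p) & ~H(s) | ~B(q,q) | ~H(k))
The quantifier forall q sits under an odd number of negations, so it flips to exists q.

existential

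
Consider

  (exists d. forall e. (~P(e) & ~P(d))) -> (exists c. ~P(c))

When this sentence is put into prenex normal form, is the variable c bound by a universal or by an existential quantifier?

existential

Rewrite implications/biconditionals: A → B as ¬A ∨ B.
  ~(exists d. forall e. (~P(e) & ~P(d))) | (exists c. ~P(c))
Drive negations inward (¬∀x A ≡ ∃x ¬A, ¬∃x A ≡ ∀x ¬A, De Morgan for ∧/∨):
  (forall d. exists e. (P(e) | P(d))) | (exists c. ~P(c))
All bound variables are already distinct, so no renaming is needed.
Finally move all quantifiers to the prefix:
  forall d. exists e. exists c. (P(e) | P(d) | ~P(c))
The quantifier exists c sits under an even number of negations (counting the antecedent side of each →), so it remains existential.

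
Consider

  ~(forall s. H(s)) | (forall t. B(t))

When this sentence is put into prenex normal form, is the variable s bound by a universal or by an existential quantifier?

Drive negations inward (¬∀x A ≡ ∃x ¬A, ¬∃x A ≡ ∀x ¬A, De Morgan for ∧/∨):
  (exists s. ~H(s)) | (forall t. B(t))
All bound variables are already distinct, so no renaming is needed.
Extract every quantifier outward, since the variables are now distinct and don't occur free across branches:
  exists s. forall t. (~H(s) | B(t))
The quantifier forall s sits under an odd number of negations, so it flips to exists s.

existential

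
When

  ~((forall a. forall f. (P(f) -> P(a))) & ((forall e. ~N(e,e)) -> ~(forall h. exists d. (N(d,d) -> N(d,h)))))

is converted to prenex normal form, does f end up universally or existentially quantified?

First replace A → B with ¬A ∨ B.
  ~((forall a. forall f. (~P(f) | P(a))) & (~(forall e. ~N(e,e)) | ~(forall h. exists d. (~N(d,d) | N(d,h)))))
Drive negations inward (¬∀x A ≡ ∃x ¬A, ¬∃x A ≡ ∀x ¬A, De Morgan for ∧/∨):
  (exists a. exists f. (P(f) & ~P(a))) | (forall e. ~N(e,e)) & (forall h. exists d. (~N(d,d) | N(d,h)))
All bound variables are already distinct, so no renaming is needed.
Extract every quantifier outward, since the variables are now distinct and don't occur free across branches:
  exists a. exists f. forall e. forall h. exists d. (P(f) & ~P(a) | ~N(e,e) & (~N(d,d) | N(d,h)))
The quantifier forall f sits under an odd number of negations (counting the antecedent side of each →), so it flips to exists f.

existential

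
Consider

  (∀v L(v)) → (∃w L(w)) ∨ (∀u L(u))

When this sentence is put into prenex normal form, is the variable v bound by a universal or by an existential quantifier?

existential

First replace A → B with ¬A ∨ B.
  ¬(∀v L(v)) ∨ (∃w L(w)) ∨ (∀u L(u))
Drive negations inward (¬∀x A ≡ ∃x ¬A, ¬∃x A ≡ ∀x ¬A, De Morgan for ∧/∨):
  (∃v ¬L(v)) ∨ (∃w L(w)) ∨ (∀u L(u))
All bound variables are already distinct, so no renaming is needed.
Extract every quantifier outward, since the variables are now distinct and don't occur free across branches:
  ∃v ∃w ∀u (¬L(v) ∨ L(w) ∨ L(u))
The quantifier ∀v sits under an odd number of negations (counting the antecedent side of each →), so it flips to ∃v.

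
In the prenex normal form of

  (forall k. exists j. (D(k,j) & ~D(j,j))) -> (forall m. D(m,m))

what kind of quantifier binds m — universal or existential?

First replace A → B with ¬A ∨ B.
  ~(forall k. exists j. (D(k,j) & ~D(j,j))) | (forall m. D(m,m))
Move each ¬ inward, flipping quantifiers it crosses:
  (exists k. forall j. (~D(k,j) | D(j,j))) | (forall m. D(m,m))
All bound variables are already distinct, so no renaming is needed.
Finally move all quantifiers to the prefix:
  exists k. forall j. forall m. (~D(k,j) | D(j,j) | D(m,m))
The quantifier forall m sits under an even number of negations (counting the antecedent side of each →), so it remains universal.

universal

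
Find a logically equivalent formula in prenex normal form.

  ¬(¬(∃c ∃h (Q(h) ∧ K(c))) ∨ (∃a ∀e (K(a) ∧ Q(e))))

Drive negations inward (¬∀x A ≡ ∃x ¬A, ¬∃x A ≡ ∀x ¬A, De Morgan for ∧/∨):
  (∃c ∃h (Q(h) ∧ K(c))) ∧ (∀a ∃e (¬K(a) ∨ ¬Q(e)))
Finally move all quantifiers to the prefix:
  ∃c ∃h ∀a ∃e (Q(h) ∧ K(c) ∧ (¬K(a) ∨ ¬Q(e)))

∃c ∃h ∀a ∃e (Q(h) ∧ K(c) ∧ (¬K(a) ∨ ¬Q(e)))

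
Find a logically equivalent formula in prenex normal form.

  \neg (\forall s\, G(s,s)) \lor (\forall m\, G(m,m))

Move each ¬ inward, flipping quantifiers it crosses:
  (\exists s\, \neg G(s,s)) \lor (\forall m\, G(m,m))
All bound variables are already distinct, so no renaming is needed.
Extract every quantifier outward, since the variables are now distinct and don't occur free across branches:
  \exists s\, \forall m\, (\neg G(s,s) \lor G(m,m))

\exists s\, \forall m\, (\neg G(s,s) \lor G(m,m))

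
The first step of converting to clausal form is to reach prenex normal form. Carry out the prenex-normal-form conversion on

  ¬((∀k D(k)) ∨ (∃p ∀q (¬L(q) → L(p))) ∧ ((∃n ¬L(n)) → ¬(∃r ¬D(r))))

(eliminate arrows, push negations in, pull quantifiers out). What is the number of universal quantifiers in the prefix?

1

First replace A → B with ¬A ∨ B.
  ¬((∀k D(k)) ∨ (∃p ∀q (¬¬L(q) ∨ L(p))) ∧ (¬(∃n ¬L(n)) ∨ ¬(∃r ¬D(r))))
Push ¬ through the quantifiers and connectives to reach negation normal form:
  (∃k ¬D(k)) ∧ ((∀p ∃q (¬L(q) ∧ ¬L(p))) ∨ (∃n ¬L(n)) ∧ (∃r ¬D(r)))
Finally move all quantifiers to the prefix:
  ∃k ∀p ∃q ∃n ∃r (¬D(k) ∧ (¬L(q) ∧ ¬L(p) ∨ ¬L(n) ∧ ¬D(r)))
The prefix is ∃k ∀p ∃q ∃n ∃r: 1 universal, 4 existential.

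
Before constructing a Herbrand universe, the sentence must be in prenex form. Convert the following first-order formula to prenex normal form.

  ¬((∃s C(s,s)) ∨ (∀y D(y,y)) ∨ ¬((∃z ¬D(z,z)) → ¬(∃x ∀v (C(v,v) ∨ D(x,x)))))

∀s ∃y ∀z ∀x ∃v (¬C(s,s) ∧ ¬D(y,y) ∧ (D(z,z) ∨ ¬C(v,v) ∧ ¬D(x,x)))

Rewrite implications/biconditionals: A → B as ¬A ∨ B.
  ¬((∃s C(s,s)) ∨ (∀y D(y,y)) ∨ ¬(¬(∃z ¬D(z,z)) ∨ ¬(∃x ∀v (C(v,v) ∨ D(x,x)))))
Push ¬ through the quantifiers and connectives to reach negation normal form:
  (∀s ¬C(s,s)) ∧ (∃y ¬D(y,y)) ∧ ((∀z D(z,z)) ∨ (∀x ∃v (¬C(v,v) ∧ ¬D(x,x))))
All bound variables are already distinct, so no renaming is needed.
Extract every quantifier outward, since the variables are now distinct and don't occur free across branches:
  ∀s ∃y ∀z ∀x ∃v (¬C(s,s) ∧ ¬D(y,y) ∧ (D(z,z) ∨ ¬C(v,v) ∧ ¬D(x,x)))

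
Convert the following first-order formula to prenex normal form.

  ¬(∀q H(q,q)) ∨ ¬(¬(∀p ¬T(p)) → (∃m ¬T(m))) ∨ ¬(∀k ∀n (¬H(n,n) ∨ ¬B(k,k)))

∃q ∃p ∀m ∃k ∃n (¬H(q,q) ∨ T(p) ∧ T(m) ∨ H(n,n) ∧ B(k,k))

Eliminate → and ↔ using ¬ and ∨.
  ¬(∀q H(q,q)) ∨ ¬(¬¬(∀p ¬T(p)) ∨ (∃m ¬T(m))) ∨ ¬(∀k ∀n (¬H(n,n) ∨ ¬B(k,k)))
Drive negations inward (¬∀x A ≡ ∃x ¬A, ¬∃x A ≡ ∀x ¬A, De Morgan for ∧/∨):
  (∃q ¬H(q,q)) ∨ (∃p T(p)) ∧ (∀m T(m)) ∨ (∃k ∃n (H(n,n) ∧ B(k,k)))
Extract every quantifier outward, since the variables are now distinct and don't occur free across branches:
  ∃q ∃p ∀m ∃k ∃n (¬H(q,q) ∨ T(p) ∧ T(m) ∨ H(n,n) ∧ B(k,k))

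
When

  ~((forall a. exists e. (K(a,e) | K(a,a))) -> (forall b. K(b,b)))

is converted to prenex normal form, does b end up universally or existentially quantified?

Eliminate → and ↔ using ¬ and ∨.
  ~(~(forall a. exists e. (K(a,e) | K(a,a))) | (forall b. K(b,b)))
Move each ¬ inward, flipping quantifiers it crosses:
  (forall a. exists e. (K(a,e) | K(a,a))) & (exists b. ~K(b,b))
All bound variables are already distinct, so no renaming is needed.
Extract every quantifier outward, since the variables are now distinct and don't occur free across branches:
  forall a. exists e. exists b. ((K(a,e) | K(a,a)) & ~K(b,b))
The quantifier forall b sits under an odd number of negations (counting the antecedent side of each →), so it flips to exists b.

existential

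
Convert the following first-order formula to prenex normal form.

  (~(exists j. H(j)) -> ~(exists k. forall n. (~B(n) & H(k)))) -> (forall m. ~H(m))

Eliminate → and ↔ using ¬ and ∨.
  ~(~~(exists j. H(j)) | ~(exists k. forall n. (~B(n) & H(k)))) | (forall m. ~H(m))
Drive negations inward (¬∀x A ≡ ∃x ¬A, ¬∃x A ≡ ∀x ¬A, De Morgan for ∧/∨):
  (forall j. ~H(j)) & (exists k. forall n. (~B(n) & H(k))) | (forall m. ~H(m))
All bound variables are already distinct, so no renaming is needed.
Pull the quantifiers to the front (each side's bound variable is not free in the other side):
  forall j. exists k. forall n. forall m. (~H(j) & ~B(n) & H(k) | ~H(m))

forall j. exists k. forall n. forall m. (~H(j) & ~B(n) & H(k) | ~H(m))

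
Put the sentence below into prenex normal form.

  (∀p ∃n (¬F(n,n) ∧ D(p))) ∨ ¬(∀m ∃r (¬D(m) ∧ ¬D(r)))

∀p ∃n ∃m ∀r (¬F(n,n) ∧ D(p) ∨ D(m) ∨ D(r))

Move each ¬ inward, flipping quantifiers it crosses:
  (∀p ∃n (¬F(n,n) ∧ D(p))) ∨ (∃m ∀r (D(m) ∨ D(r)))
All bound variables are already distinct, so no renaming is needed.
Extract every quantifier outward, since the variables are now distinct and don't occur free across branches:
  ∀p ∃n ∃m ∀r (¬F(n,n) ∧ D(p) ∨ D(m) ∨ D(r))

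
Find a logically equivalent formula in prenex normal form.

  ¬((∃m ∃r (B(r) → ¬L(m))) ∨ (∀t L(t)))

Rewrite implications/biconditionals: A → B as ¬A ∨ B.
  ¬((∃m ∃r (¬B(r) ∨ ¬L(m))) ∨ (∀t L(t)))
Drive negations inward (¬∀x A ≡ ∃x ¬A, ¬∃x A ≡ ∀x ¬A, De Morgan for ∧/∨):
  (∀m ∀r (B(r) ∧ L(m))) ∧ (∃t ¬L(t))
All bound variables are already distinct, so no renaming is needed.
Pull the quantifiers to the front (each side's bound variable is not free in the other side):
  ∀m ∀r ∃t (B(r) ∧ L(m) ∧ ¬L(t))

∀m ∀r ∃t (B(r) ∧ L(m) ∧ ¬L(t))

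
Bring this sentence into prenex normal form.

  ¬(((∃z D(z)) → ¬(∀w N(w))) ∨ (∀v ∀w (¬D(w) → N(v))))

Eliminate → and ↔ using ¬ and ∨.
  ¬(¬(∃z D(z)) ∨ ¬(∀w N(w)) ∨ (∀v ∀w (¬¬D(w) ∨ N(v))))
Push ¬ through the quantifiers and connectives to reach negation normal form:
  (∃z D(z)) ∧ (∀w N(w)) ∧ (∃v ∃w (¬D(w) ∧ ¬N(v)))
Standardize variables apart so no two quantifiers bind the same name: w↦y.
  (∃z D(z)) ∧ (∀w N(w)) ∧ (∃v ∃y (¬D(y) ∧ ¬N(v)))
Finally move all quantifiers to the prefix:
  ∃z ∀w ∃v ∃y (D(z) ∧ N(w) ∧ ¬D(y) ∧ ¬N(v))

∃z ∀w ∃v ∃y (D(z) ∧ N(w) ∧ ¬D(y) ∧ ¬N(v))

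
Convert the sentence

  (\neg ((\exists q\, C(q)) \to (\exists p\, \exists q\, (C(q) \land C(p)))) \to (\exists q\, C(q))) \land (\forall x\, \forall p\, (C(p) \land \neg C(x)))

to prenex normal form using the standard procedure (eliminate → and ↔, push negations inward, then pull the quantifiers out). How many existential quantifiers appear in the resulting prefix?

First replace A → B with ¬A ∨ B.
  (\neg \neg (\neg (\exists q\, C(q)) \lor (\exists p\, \exists q\, (C(q) \land C(p)))) \lor (\exists q\, C(q))) \land (\forall x\, \forall p\, (C(p) \land \neg C(x)))
Move each ¬ inward, flipping quantifiers it crosses:
  ((\forall q\, \neg C(q)) \lor (\exists p\, \exists q\, (C(q) \land C(p))) \lor (\exists q\, C(q))) \land (\forall x\, \forall p\, (C(p) \land \neg C(x)))
Give each quantifier a distinct variable: q↦c, q↦w, p↦v.
  ((\forall q\, \neg C(q)) \lor (\exists p\, \exists c\, (C(c) \land C(p))) \lor (\exists w\, C(w))) \land (\forall x\, \forall v\, (C(v) \land \neg C(x)))
Finally move all quantifiers to the prefix:
  \forall q\, \exists p\, \exists c\, \exists w\, \forall x\, \forall v\, ((\neg C(q) \lor C(c) \land C(p) \lor C(w)) \land C(v) \land \neg C(x))
The prefix is \forall q \exists p \exists c \exists w \forall x \forall v: 3 universal, 3 existential.

3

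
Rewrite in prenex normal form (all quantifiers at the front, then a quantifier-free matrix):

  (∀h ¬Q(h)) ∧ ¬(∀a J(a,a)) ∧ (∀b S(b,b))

Push ¬ through the quantifiers and connectives to reach negation normal form:
  (∀h ¬Q(h)) ∧ (∃a ¬J(a,a)) ∧ (∀b S(b,b))
All bound variables are already distinct, so no renaming is needed.
Extract every quantifier outward, since the variables are now distinct and don't occur free across branches:
  ∀h ∃a ∀b (¬Q(h) ∧ ¬J(a,a) ∧ S(b,b))

∀h ∃a ∀b (¬Q(h) ∧ ¬J(a,a) ∧ S(b,b))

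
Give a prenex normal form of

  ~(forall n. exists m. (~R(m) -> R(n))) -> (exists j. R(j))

forall n. exists m. exists j. (R(m) | R(n) | R(j))

Eliminate → and ↔ using ¬ and ∨.
  ~~(forall n. exists m. (~~R(m) | R(n))) | (exists j. R(j))
Drive negations inward (¬∀x A ≡ ∃x ¬A, ¬∃x A ≡ ∀x ¬A, De Morgan for ∧/∨):
  (forall n. exists m. (R(m) | R(n))) | (exists j. R(j))
Pull the quantifiers to the front (each side's bound variable is not free in the other side):
  forall n. exists m. exists j. (R(m) | R(n) | R(j))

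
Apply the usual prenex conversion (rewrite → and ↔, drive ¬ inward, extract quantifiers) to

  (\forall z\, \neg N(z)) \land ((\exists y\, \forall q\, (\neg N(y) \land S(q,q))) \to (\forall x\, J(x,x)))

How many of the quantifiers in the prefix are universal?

3

Eliminate → and ↔ using ¬ and ∨.
  (\forall z\, \neg N(z)) \land (\neg (\exists y\, \forall q\, (\neg N(y) \land S(q,q))) \lor (\forall x\, J(x,x)))
Move each ¬ inward, flipping quantifiers it crosses:
  (\forall z\, \neg N(z)) \land ((\forall y\, \exists q\, (N(y) \lor \neg S(q,q))) \lor (\forall x\, J(x,x)))
All bound variables are already distinct, so no renaming is needed.
Pull the quantifiers to the front (each side's bound variable is not free in the other side):
  \forall z\, \forall y\, \exists q\, \forall x\, (\neg N(z) \land (N(y) \lor \neg S(q,q) \lor J(x,x)))
The prefix is \forall z \forall y \exists q \forall x: 3 universal, 1 existential.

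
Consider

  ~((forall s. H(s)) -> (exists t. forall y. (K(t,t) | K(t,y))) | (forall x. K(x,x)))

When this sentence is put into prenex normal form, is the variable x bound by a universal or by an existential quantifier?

Eliminate → and ↔ using ¬ and ∨.
  ~(~(forall s. H(s)) | (exists t. forall y. (K(t,t) | K(t,y))) | (forall x. K(x,x)))
Drive negations inward (¬∀x A ≡ ∃x ¬A, ¬∃x A ≡ ∀x ¬A, De Morgan for ∧/∨):
  (forall s. H(s)) & (forall t. exists y. (~K(t,t) & ~K(t,y))) & (exists x. ~K(x,x))
All bound variables are already distinct, so no renaming is needed.
Pull the quantifiers to the front (each side's bound variable is not free in the other side):
  forall s. forall t. exists y. exists x. (H(s) & ~K(t,t) & ~K(t,y) & ~K(x,x))
The quantifier forall x sits under an odd number of negations (counting the antecedent side of each →), so it flips to exists x.

existential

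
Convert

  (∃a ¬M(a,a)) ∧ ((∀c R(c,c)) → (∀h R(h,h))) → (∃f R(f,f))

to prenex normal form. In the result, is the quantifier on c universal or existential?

universal

First replace A → B with ¬A ∨ B.
  ¬((∃a ¬M(a,a)) ∧ (¬(∀c R(c,c)) ∨ (∀h R(h,h)))) ∨ (∃f R(f,f))
Push ¬ through the quantifiers and connectives to reach negation normal form:
  (∀a M(a,a)) ∨ (∀c R(c,c)) ∧ (∃h ¬R(h,h)) ∨ (∃f R(f,f))
All bound variables are already distinct, so no renaming is needed.
Finally move all quantifiers to the prefix:
  ∀a ∀c ∃h ∃f (M(a,a) ∨ R(c,c) ∧ ¬R(h,h) ∨ R(f,f))
The quantifier ∀c sits under an even number of negations (counting the antecedent side of each →), so it remains universal.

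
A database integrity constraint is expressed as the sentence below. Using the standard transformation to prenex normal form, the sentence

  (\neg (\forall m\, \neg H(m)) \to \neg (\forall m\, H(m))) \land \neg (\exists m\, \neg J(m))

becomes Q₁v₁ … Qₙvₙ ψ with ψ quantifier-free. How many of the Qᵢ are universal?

First replace A → B with ¬A ∨ B.
  (\neg \neg (\forall m\, \neg H(m)) \lor \neg (\forall m\, H(m))) \land \neg (\exists m\, \neg J(m))
Move each ¬ inward, flipping quantifiers it crosses:
  ((\forall m\, \neg H(m)) \lor (\exists m\, \neg H(m))) \land (\forall m\, J(m))
Rename bound variables to avoid capture: m↦w, m↦s.
  ((\forall m\, \neg H(m)) \lor (\exists w\, \neg H(w))) \land (\forall s\, J(s))
Extract every quantifier outward, since the variables are now distinct and don't occur free across branches:
  \forall m\, \exists w\, \forall s\, ((\neg H(m) \lor \neg H(w)) \land J(s))
The prefix is \forall m \exists w \forall s: 2 universal, 1 existential.

2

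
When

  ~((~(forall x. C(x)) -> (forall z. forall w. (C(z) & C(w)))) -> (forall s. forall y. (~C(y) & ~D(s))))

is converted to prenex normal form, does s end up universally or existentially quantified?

First replace A → B with ¬A ∨ B.
  ~(~(~~(forall x. C(x)) | (forall z. forall w. (C(z) & C(w)))) | (forall s. forall y. (~C(y) & ~D(s))))
Drive negations inward (¬∀x A ≡ ∃x ¬A, ¬∃x A ≡ ∀x ¬A, De Morgan for ∧/∨):
  ((forall x. C(x)) | (forall z. forall w. (C(z) & C(w)))) & (exists s. exists y. (C(y) | D(s)))
All bound variables are already distinct, so no renaming is needed.
Extract every quantifier outward, since the variables are now distinct and don't occur free across branches:
  forall x. forall z. forall w. exists s. exists y. ((C(x) | C(z) & C(w)) & (C(y) | D(s)))
The quantifier forall s sits under an odd number of negations (counting the antecedent side of each →), so it flips to exists s.

existential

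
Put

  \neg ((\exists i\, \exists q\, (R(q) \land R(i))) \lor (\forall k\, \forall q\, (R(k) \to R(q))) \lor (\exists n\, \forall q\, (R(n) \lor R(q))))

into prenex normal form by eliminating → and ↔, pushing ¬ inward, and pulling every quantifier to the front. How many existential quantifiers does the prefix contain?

Rewrite implications/biconditionals: A → B as ¬A ∨ B.
  \neg ((\exists i\, \exists q\, (R(q) \land R(i))) \lor (\forall k\, \forall q\, (\neg R(k) \lor R(q))) \lor (\exists n\, \forall q\, (R(n) \lor R(q))))
Move each ¬ inward, flipping quantifiers it crosses:
  (\forall i\, \forall q\, (\neg R(q) \lor \neg R(i))) \land (\exists k\, \exists q\, (R(k) \land \neg R(q))) \land (\forall n\, \exists q\, (\neg R(n) \land \neg R(q)))
Standardize variables apart so no two quantifiers bind the same name: q↦c, q↦u1.
  (\forall i\, \forall q\, (\neg R(q) \lor \neg R(i))) \land (\exists k\, \exists c\, (R(k) \land \neg R(c))) \land (\forall n\, \exists u1\, (\neg R(n) \land \neg R(u1)))
Extract every quantifier outward, since the variables are now distinct and don't occur free across branches:
  \forall i\, \forall q\, \exists k\, \exists c\, \forall n\, \exists u1\, ((\neg R(q) \lor \neg R(i)) \land R(k) \land \neg R(c) \land \neg R(n) \land \neg R(u1))
The prefix is \forall i \forall q \exists k \exists c \forall n \exists u1: 3 universal, 3 existential.

3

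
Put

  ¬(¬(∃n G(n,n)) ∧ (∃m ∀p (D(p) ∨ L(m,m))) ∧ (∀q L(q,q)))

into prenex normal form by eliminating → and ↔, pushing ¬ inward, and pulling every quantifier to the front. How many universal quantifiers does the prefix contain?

Move each ¬ inward, flipping quantifiers it crosses:
  (∃n G(n,n)) ∨ (∀m ∃p (¬D(p) ∧ ¬L(m,m))) ∨ (∃q ¬L(q,q))
Pull the quantifiers to the front (each side's bound variable is not free in the other side):
  ∃n ∀m ∃p ∃q (G(n,n) ∨ ¬D(p) ∧ ¬L(m,m) ∨ ¬L(q,q))
The prefix is ∃n ∀m ∃p ∃q: 1 universal, 3 existential.

1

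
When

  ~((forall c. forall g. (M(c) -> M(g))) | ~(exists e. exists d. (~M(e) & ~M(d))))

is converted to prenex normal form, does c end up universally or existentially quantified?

Eliminate → and ↔ using ¬ and ∨.
  ~((forall c. forall g. (~M(c) | M(g))) | ~(exists e. exists d. (~M(e) & ~M(d))))
Push ¬ through the quantifiers and connectives to reach negation normal form:
  (exists c. exists g. (M(c) & ~M(g))) & (exists e. exists d. (~M(e) & ~M(d)))
Finally move all quantifiers to the prefix:
  exists c. exists g. exists e. exists d. (M(c) & ~M(g) & ~M(e) & ~M(d))
The quantifier forall c sits under an odd number of negations (counting the antecedent side of each →), so it flips to exists c.

existential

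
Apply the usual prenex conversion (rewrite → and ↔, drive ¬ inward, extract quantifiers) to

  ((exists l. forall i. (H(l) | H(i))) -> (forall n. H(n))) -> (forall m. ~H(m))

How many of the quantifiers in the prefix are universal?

2

Rewrite implications/biconditionals: A → B as ¬A ∨ B.
  ~(~(exists l. forall i. (H(l) | H(i))) | (forall n. H(n))) | (forall m. ~H(m))
Push ¬ through the quantifiers and connectives to reach negation normal form:
  (exists l. forall i. (H(l) | H(i))) & (exists n. ~H(n)) | (forall m. ~H(m))
All bound variables are already distinct, so no renaming is needed.
Pull the quantifiers to the front (each side's bound variable is not free in the other side):
  exists l. forall i. exists n. forall m. ((H(l) | H(i)) & ~H(n) | ~H(m))
The prefix is exists l forall i exists n forall m: 2 universal, 2 existential.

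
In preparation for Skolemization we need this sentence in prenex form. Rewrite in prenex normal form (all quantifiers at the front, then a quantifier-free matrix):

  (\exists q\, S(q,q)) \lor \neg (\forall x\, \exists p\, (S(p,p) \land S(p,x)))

Move each ¬ inward, flipping quantifiers it crosses:
  (\exists q\, S(q,q)) \lor (\exists x\, \forall p\, (\neg S(p,p) \lor \neg S(p,x)))
Pull the quantifiers to the front (each side's bound variable is not free in the other side):
  \exists q\, \exists x\, \forall p\, (S(q,q) \lor \neg S(p,p) \lor \neg S(p,x))

\exists q\, \exists x\, \forall p\, (S(q,q) \lor \neg S(p,p) \lor \neg S(p,x))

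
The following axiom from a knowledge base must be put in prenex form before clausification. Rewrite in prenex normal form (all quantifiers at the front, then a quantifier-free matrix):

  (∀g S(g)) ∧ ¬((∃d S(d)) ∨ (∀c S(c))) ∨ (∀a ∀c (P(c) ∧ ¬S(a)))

∀g ∀d ∃c ∀a ∀x1 (S(g) ∧ ¬S(d) ∧ ¬S(c) ∨ P(x1) ∧ ¬S(a))

Move each ¬ inward, flipping quantifiers it crosses:
  (∀g S(g)) ∧ (∀d ¬S(d)) ∧ (∃c ¬S(c)) ∨ (∀a ∀c (P(c) ∧ ¬S(a)))
Rename bound variables to avoid capture: c↦x1.
  (∀g S(g)) ∧ (∀d ¬S(d)) ∧ (∃c ¬S(c)) ∨ (∀a ∀x1 (P(x1) ∧ ¬S(a)))
Extract every quantifier outward, since the variables are now distinct and don't occur free across branches:
  ∀g ∀d ∃c ∀a ∀x1 (S(g) ∧ ¬S(d) ∧ ¬S(c) ∨ P(x1) ∧ ¬S(a))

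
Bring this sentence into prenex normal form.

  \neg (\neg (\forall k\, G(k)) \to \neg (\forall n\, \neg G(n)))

\exists k\, \forall n\, (\neg G(k) \land \neg G(n))

First replace A → B with ¬A ∨ B.
  \neg (\neg \neg (\forall k\, G(k)) \lor \neg (\forall n\, \neg G(n)))
Drive negations inward (¬∀x A ≡ ∃x ¬A, ¬∃x A ≡ ∀x ¬A, De Morgan for ∧/∨):
  (\exists k\, \neg G(k)) \land (\forall n\, \neg G(n))
Finally move all quantifiers to the prefix:
  \exists k\, \forall n\, (\neg G(k) \land \neg G(n))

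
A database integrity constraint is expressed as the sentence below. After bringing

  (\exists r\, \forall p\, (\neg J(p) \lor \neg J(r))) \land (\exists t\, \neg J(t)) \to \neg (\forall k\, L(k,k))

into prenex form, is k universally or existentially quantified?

Eliminate → and ↔ using ¬ and ∨.
  \neg ((\exists r\, \forall p\, (\neg J(p) \lor \neg J(r))) \land (\exists t\, \neg J(t))) \lor \neg (\forall k\, L(k,k))
Move each ¬ inward, flipping quantifiers it crosses:
  (\forall r\, \exists p\, (J(p) \land J(r))) \lor (\forall t\, J(t)) \lor (\exists k\, \neg L(k,k))
All bound variables are already distinct, so no renaming is needed.
Finally move all quantifiers to the prefix:
  \forall r\, \exists p\, \forall t\, \exists k\, (J(p) \land J(r) \lor J(t) \lor \neg L(k,k))
The quantifier \forall k sits under an odd number of negations (counting the antecedent side of each →), so it flips to \exists k.

existential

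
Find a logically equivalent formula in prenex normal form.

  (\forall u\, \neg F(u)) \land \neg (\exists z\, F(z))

Drive negations inward (¬∀x A ≡ ∃x ¬A, ¬∃x A ≡ ∀x ¬A, De Morgan for ∧/∨):
  (\forall u\, \neg F(u)) \land (\forall z\, \neg F(z))
Extract every quantifier outward, since the variables are now distinct and don't occur free across branches:
  \forall u\, \forall z\, (\neg F(u) \land \neg F(z))

\forall u\, \forall z\, (\neg F(u) \land \neg F(z))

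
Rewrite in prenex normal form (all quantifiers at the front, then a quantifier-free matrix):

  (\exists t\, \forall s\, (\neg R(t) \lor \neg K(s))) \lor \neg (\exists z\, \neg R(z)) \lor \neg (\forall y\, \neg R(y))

Push ¬ through the quantifiers and connectives to reach negation normal form:
  (\exists t\, \forall s\, (\neg R(t) \lor \neg K(s))) \lor (\forall z\, R(z)) \lor (\exists y\, R(y))
All bound variables are already distinct, so no renaming is needed.
Pull the quantifiers to the front (each side's bound variable is not free in the other side):
  \exists t\, \forall s\, \forall z\, \exists y\, (\neg R(t) \lor \neg K(s) \lor R(z) \lor R(y))

\exists t\, \forall s\, \forall z\, \exists y\, (\neg R(t) \lor \neg K(s) \lor R(z) \lor R(y))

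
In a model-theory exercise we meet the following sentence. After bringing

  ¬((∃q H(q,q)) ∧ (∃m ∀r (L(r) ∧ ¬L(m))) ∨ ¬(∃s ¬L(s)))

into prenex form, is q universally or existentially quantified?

universal

Drive negations inward (¬∀x A ≡ ∃x ¬A, ¬∃x A ≡ ∀x ¬A, De Morgan for ∧/∨):
  ((∀q ¬H(q,q)) ∨ (∀m ∃r (¬L(r) ∨ L(m)))) ∧ (∃s ¬L(s))
Pull the quantifiers to the front (each side's bound variable is not free in the other side):
  ∀q ∀m ∃r ∃s ((¬H(q,q) ∨ ¬L(r) ∨ L(m)) ∧ ¬L(s))
The quantifier ∃q sits under an odd number of negations, so it flips to ∀q.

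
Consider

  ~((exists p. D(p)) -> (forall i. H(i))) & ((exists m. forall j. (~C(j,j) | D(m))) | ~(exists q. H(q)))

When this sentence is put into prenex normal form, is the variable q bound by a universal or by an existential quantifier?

Rewrite implications/biconditionals: A → B as ¬A ∨ B.
  ~(~(exists p. D(p)) | (forall i. H(i))) & ((exists m. forall j. (~C(j,j) | D(m))) | ~(exists q. H(q)))
Drive negations inward (¬∀x A ≡ ∃x ¬A, ¬∃x A ≡ ∀x ¬A, De Morgan for ∧/∨):
  (exists p. D(p)) & (exists i. ~H(i)) & ((exists m. forall j. (~C(j,j) | D(m))) | (forall q. ~H(q)))
All bound variables are already distinct, so no renaming is needed.
Pull the quantifiers to the front (each side's bound variable is not free in the other side):
  exists p. exists i. exists m. forall j. forall q. (D(p) & ~H(i) & (~C(j,j) | D(m) | ~H(q)))
The quantifier exists q sits under an odd number of negations (counting the antecedent side of each →), so it flips to forall q.

universal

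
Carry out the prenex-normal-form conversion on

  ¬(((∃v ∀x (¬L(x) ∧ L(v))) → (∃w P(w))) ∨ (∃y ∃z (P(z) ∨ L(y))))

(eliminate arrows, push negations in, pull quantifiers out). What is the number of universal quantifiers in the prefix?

4

First replace A → B with ¬A ∨ B.
  ¬(¬(∃v ∀x (¬L(x) ∧ L(v))) ∨ (∃w P(w)) ∨ (∃y ∃z (P(z) ∨ L(y))))
Drive negations inward (¬∀x A ≡ ∃x ¬A, ¬∃x A ≡ ∀x ¬A, De Morgan for ∧/∨):
  (∃v ∀x (¬L(x) ∧ L(v))) ∧ (∀w ¬P(w)) ∧ (∀y ∀z (¬P(z) ∧ ¬L(y)))
All bound variables are already distinct, so no renaming is needed.
Pull the quantifiers to the front (each side's bound variable is not free in the other side):
  ∃v ∀x ∀w ∀y ∀z (¬L(x) ∧ L(v) ∧ ¬P(w) ∧ ¬P(z) ∧ ¬L(y))
The prefix is ∃v ∀x ∀w ∀y ∀z: 4 universal, 1 existential.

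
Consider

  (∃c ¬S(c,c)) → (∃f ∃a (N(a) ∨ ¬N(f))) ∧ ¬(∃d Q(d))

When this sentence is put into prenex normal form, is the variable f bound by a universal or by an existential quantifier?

Eliminate → and ↔ using ¬ and ∨.
  ¬(∃c ¬S(c,c)) ∨ (∃f ∃a (N(a) ∨ ¬N(f))) ∧ ¬(∃d Q(d))
Push ¬ through the quantifiers and connectives to reach negation normal form:
  (∀c S(c,c)) ∨ (∃f ∃a (N(a) ∨ ¬N(f))) ∧ (∀d ¬Q(d))
Pull the quantifiers to the front (each side's bound variable is not free in the other side):
  ∀c ∃f ∃a ∀d (S(c,c) ∨ (N(a) ∨ ¬N(f)) ∧ ¬Q(d))
The quantifier ∃f sits under an even number of negations (counting the antecedent side of each →), so it remains existential.

existential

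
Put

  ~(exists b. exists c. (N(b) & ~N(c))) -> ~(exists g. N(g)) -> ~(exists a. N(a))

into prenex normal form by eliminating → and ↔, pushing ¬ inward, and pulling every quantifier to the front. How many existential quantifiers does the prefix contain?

3

Eliminate → and ↔ using ¬ and ∨.
  ~~(exists b. exists c. (N(b) & ~N(c))) | ~~(exists g. N(g)) | ~(exists a. N(a))
Drive negations inward (¬∀x A ≡ ∃x ¬A, ¬∃x A ≡ ∀x ¬A, De Morgan for ∧/∨):
  (exists b. exists c. (N(b) & ~N(c))) | (exists g. N(g)) | (forall a. ~N(a))
All bound variables are already distinct, so no renaming is needed.
Pull the quantifiers to the front (each side's bound variable is not free in the other side):
  exists b. exists c. exists g. forall a. (N(b) & ~N(c) | N(g) | ~N(a))
The prefix is exists b exists c exists g forall a: 1 universal, 3 existential.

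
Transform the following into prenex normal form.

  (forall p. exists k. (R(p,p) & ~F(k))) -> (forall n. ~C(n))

exists p. forall k. forall n. (~R(p,p) | F(k) | ~C(n))

Eliminate → and ↔ using ¬ and ∨.
  ~(forall p. exists k. (R(p,p) & ~F(k))) | (forall n. ~C(n))
Move each ¬ inward, flipping quantifiers it crosses:
  (exists p. forall k. (~R(p,p) | F(k))) | (forall n. ~C(n))
All bound variables are already distinct, so no renaming is needed.
Extract every quantifier outward, since the variables are now distinct and don't occur free across branches:
  exists p. forall k. forall n. (~R(p,p) | F(k) | ~C(n))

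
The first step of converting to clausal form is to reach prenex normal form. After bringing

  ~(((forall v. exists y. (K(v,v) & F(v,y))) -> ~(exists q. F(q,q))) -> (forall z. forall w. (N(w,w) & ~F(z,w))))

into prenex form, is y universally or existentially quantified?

Eliminate → and ↔ using ¬ and ∨.
  ~(~(~(forall v. exists y. (K(v,v) & F(v,y))) | ~(exists q. F(q,q))) | (forall z. forall w. (N(w,w) & ~F(z,w))))
Push ¬ through the quantifiers and connectives to reach negation normal form:
  ((exists v. forall y. (~K(v,v) | ~F(v,y))) | (forall q. ~F(q,q))) & (exists z. exists w. (~N(w,w) | F(z,w)))
Extract every quantifier outward, since the variables are now distinct and don't occur free across branches:
  exists v. forall y. forall q. exists z. exists w. ((~K(v,v) | ~F(v,y) | ~F(q,q)) & (~N(w,w) | F(z,w)))
The quantifier exists y sits under an odd number of negations (counting the antecedent side of each →), so it flips to forall y.

universal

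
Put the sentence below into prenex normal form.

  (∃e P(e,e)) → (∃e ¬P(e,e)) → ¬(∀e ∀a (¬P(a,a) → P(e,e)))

∀e ∀v ∃u1 ∃a (¬P(e,e) ∨ P(v,v) ∨ ¬P(a,a) ∧ ¬P(u1,u1))

First replace A → B with ¬A ∨ B.
  ¬(∃e P(e,e)) ∨ ¬(∃e ¬P(e,e)) ∨ ¬(∀e ∀a (¬¬P(a,a) ∨ P(e,e)))
Drive negations inward (¬∀x A ≡ ∃x ¬A, ¬∃x A ≡ ∀x ¬A, De Morgan for ∧/∨):
  (∀e ¬P(e,e)) ∨ (∀e P(e,e)) ∨ (∃e ∃a (¬P(a,a) ∧ ¬P(e,e)))
Give each quantifier a distinct variable: e↦v, e↦u1.
  (∀e ¬P(e,e)) ∨ (∀v P(v,v)) ∨ (∃u1 ∃a (¬P(a,a) ∧ ¬P(u1,u1)))
Extract every quantifier outward, since the variables are now distinct and don't occur free across branches:
  ∀e ∀v ∃u1 ∃a (¬P(e,e) ∨ P(v,v) ∨ ¬P(a,a) ∧ ¬P(u1,u1))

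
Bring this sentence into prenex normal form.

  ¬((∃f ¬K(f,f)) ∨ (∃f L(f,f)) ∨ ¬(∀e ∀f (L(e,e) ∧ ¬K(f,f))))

∀f ∀r ∀e ∀v (K(f,f) ∧ ¬L(r,r) ∧ L(e,e) ∧ ¬K(v,v))

Move each ¬ inward, flipping quantifiers it crosses:
  (∀f K(f,f)) ∧ (∀f ¬L(f,f)) ∧ (∀e ∀f (L(e,e) ∧ ¬K(f,f)))
Rename bound variables to avoid capture: f↦r, f↦v.
  (∀f K(f,f)) ∧ (∀r ¬L(r,r)) ∧ (∀e ∀v (L(e,e) ∧ ¬K(v,v)))
Pull the quantifiers to the front (each side's bound variable is not free in the other side):
  ∀f ∀r ∀e ∀v (K(f,f) ∧ ¬L(r,r) ∧ L(e,e) ∧ ¬K(v,v))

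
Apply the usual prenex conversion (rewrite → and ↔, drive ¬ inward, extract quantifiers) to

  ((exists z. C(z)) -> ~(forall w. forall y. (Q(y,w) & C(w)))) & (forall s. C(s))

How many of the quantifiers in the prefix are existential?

First replace A → B with ¬A ∨ B.
  (~(exists z. C(z)) | ~(forall w. forall y. (Q(y,w) & C(w)))) & (forall s. C(s))
Drive negations inward (¬∀x A ≡ ∃x ¬A, ¬∃x A ≡ ∀x ¬A, De Morgan for ∧/∨):
  ((forall z. ~C(z)) | (exists w. exists y. (~Q(y,w) | ~C(w)))) & (forall s. C(s))
Extract every quantifier outward, since the variables are now distinct and don't occur free across branches:
  forall z. exists w. exists y. forall s. ((~C(z) | ~Q(y,w) | ~C(w)) & C(s))
The prefix is forall z exists w exists y forall s: 2 universal, 2 existential.

2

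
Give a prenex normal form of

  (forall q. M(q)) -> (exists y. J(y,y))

Eliminate → and ↔ using ¬ and ∨.
  ~(forall q. M(q)) | (exists y. J(y,y))
Drive negations inward (¬∀x A ≡ ∃x ¬A, ¬∃x A ≡ ∀x ¬A, De Morgan for ∧/∨):
  (exists q. ~M(q)) | (exists y. J(y,y))
Pull the quantifiers to the front (each side's bound variable is not free in the other side):
  exists q. exists y. (~M(q) | J(y,y))

exists q. exists y. (~M(q) | J(y,y))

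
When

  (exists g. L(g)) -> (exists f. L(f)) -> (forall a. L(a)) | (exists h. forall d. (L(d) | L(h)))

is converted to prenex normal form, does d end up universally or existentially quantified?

Eliminate → and ↔ using ¬ and ∨.
  ~(exists g. L(g)) | ~(exists f. L(f)) | (forall a. L(a)) | (exists h. forall d. (L(d) | L(h)))
Drive negations inward (¬∀x A ≡ ∃x ¬A, ¬∃x A ≡ ∀x ¬A, De Morgan for ∧/∨):
  (forall g. ~L(g)) | (forall f. ~L(f)) | (forall a. L(a)) | (exists h. forall d. (L(d) | L(h)))
All bound variables are already distinct, so no renaming is needed.
Extract every quantifier outward, since the variables are now distinct and don't occur free across branches:
  forall g. forall f. forall a. exists h. forall d. (~L(g) | ~L(f) | L(a) | L(d) | L(h))
The quantifier forall d sits under an even number of negations (counting the antecedent side of each →), so it remains universal.

universal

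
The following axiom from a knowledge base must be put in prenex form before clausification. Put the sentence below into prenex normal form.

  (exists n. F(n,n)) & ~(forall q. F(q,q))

exists n. exists q. (F(n,n) & ~F(q,q))

Drive negations inward (¬∀x A ≡ ∃x ¬A, ¬∃x A ≡ ∀x ¬A, De Morgan for ∧/∨):
  (exists n. F(n,n)) & (exists q. ~F(q,q))
All bound variables are already distinct, so no renaming is needed.
Extract every quantifier outward, since the variables are now distinct and don't occur free across branches:
  exists n. exists q. (F(n,n) & ~F(q,q))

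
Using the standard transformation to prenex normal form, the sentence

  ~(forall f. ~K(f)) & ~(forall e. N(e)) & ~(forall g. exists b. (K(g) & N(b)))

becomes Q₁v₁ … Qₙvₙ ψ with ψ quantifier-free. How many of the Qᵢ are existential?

Move each ¬ inward, flipping quantifiers it crosses:
  (exists f. K(f)) & (exists e. ~N(e)) & (exists g. forall b. (~K(g) | ~N(b)))
Extract every quantifier outward, since the variables are now distinct and don't occur free across branches:
  exists f. exists e. exists g. forall b. (K(f) & ~N(e) & (~K(g) | ~N(b)))
The prefix is exists f exists e exists g forall b: 1 universal, 3 existential.

3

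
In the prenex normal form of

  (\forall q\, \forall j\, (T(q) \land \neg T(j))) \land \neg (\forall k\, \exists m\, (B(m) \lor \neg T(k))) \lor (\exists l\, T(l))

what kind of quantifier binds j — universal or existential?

universal

Move each ¬ inward, flipping quantifiers it crosses:
  (\forall q\, \forall j\, (T(q) \land \neg T(j))) \land (\exists k\, \forall m\, (\neg B(m) \land T(k))) \lor (\exists l\, T(l))
Pull the quantifiers to the front (each side's bound variable is not free in the other side):
  \forall q\, \forall j\, \exists k\, \forall m\, \exists l\, (T(q) \land \neg T(j) \land \neg B(m) \land T(k) \lor T(l))
The quantifier \forall j sits under an even number of negations, so it remains universal.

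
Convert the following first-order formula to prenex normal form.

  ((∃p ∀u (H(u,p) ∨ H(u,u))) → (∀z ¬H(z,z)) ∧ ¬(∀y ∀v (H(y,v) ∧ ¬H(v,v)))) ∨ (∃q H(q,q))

∀p ∃u ∀z ∃y ∃v ∃q (¬H(u,p) ∧ ¬H(u,u) ∨ ¬H(z,z) ∧ (¬H(y,v) ∨ H(v,v)) ∨ H(q,q))

First replace A → B with ¬A ∨ B.
  ¬(∃p ∀u (H(u,p) ∨ H(u,u))) ∨ (∀z ¬H(z,z)) ∧ ¬(∀y ∀v (H(y,v) ∧ ¬H(v,v))) ∨ (∃q H(q,q))
Move each ¬ inward, flipping quantifiers it crosses:
  (∀p ∃u (¬H(u,p) ∧ ¬H(u,u))) ∨ (∀z ¬H(z,z)) ∧ (∃y ∃v (¬H(y,v) ∨ H(v,v))) ∨ (∃q H(q,q))
All bound variables are already distinct, so no renaming is needed.
Extract every quantifier outward, since the variables are now distinct and don't occur free across branches:
  ∀p ∃u ∀z ∃y ∃v ∃q (¬H(u,p) ∧ ¬H(u,u) ∨ ¬H(z,z) ∧ (¬H(y,v) ∨ H(v,v)) ∨ H(q,q))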